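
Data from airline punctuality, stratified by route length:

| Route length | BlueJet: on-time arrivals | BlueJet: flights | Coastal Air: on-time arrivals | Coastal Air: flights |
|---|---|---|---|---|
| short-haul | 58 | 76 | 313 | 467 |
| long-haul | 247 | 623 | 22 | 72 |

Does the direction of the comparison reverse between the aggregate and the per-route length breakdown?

Yes

Short-haul: BlueJet 58/76 = 76.3%, Coastal Air 313/467 = 67.0% → BlueJet
Long-haul: BlueJet 247/623 = 39.6%, Coastal Air 22/72 = 30.6% → BlueJet
Overall: BlueJet 305/699 = 43.6%, Coastal Air 335/539 = 62.2% → Coastal Air
BlueJet wins each route group but Coastal Air wins overall — the comparison reverses. BlueJet's flights skew toward long-haul, which has a lower base rate.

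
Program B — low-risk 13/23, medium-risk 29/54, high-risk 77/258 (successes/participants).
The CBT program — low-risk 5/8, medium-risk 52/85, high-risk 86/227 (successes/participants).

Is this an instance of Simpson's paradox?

Low-risk: Program B 13/23 = 56.5%, the CBT program 5/8 = 62.5% → the CBT program
Medium-risk: Program B 29/54 = 53.7%, the CBT program 52/85 = 61.2% → the CBT program
High-risk: Program B 77/258 = 29.8%, the CBT program 86/227 = 37.9% → the CBT program
Overall: Program B 119/335 = 35.5%, the CBT program 143/320 = 44.7% → the CBT program
The CBT program wins overall and in every risk group — no reversal.

No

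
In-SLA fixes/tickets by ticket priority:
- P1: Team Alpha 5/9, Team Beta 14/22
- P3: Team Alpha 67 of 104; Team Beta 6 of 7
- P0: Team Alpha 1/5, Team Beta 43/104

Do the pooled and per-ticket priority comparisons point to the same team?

No

P1: Team Alpha 5/9 = 55.6%, Team Beta 14/22 = 63.6% → Team Beta
P3: Team Alpha 67/104 = 64.4%, Team Beta 6/7 = 85.7% → Team Beta
P0: Team Alpha 1/5 = 20.0%, Team Beta 43/104 = 41.3% → Team Beta
Overall: Team Alpha 73/118 = 61.9%, Team Beta 63/133 = 47.4% → Team Alpha
Team Beta wins each ticket group but Team Alpha wins overall — the comparison reverses. Team Beta's tickets skew toward P0, which has a lower base rate.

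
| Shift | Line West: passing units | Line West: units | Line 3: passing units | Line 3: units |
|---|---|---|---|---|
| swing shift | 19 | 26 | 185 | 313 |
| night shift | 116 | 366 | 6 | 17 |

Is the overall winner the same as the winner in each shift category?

No

Swing shift: Line West 19/26 = 73.1%, Line 3 185/313 = 59.1% → Line West
Night shift: Line West 116/366 = 31.7%, Line 3 6/17 = 35.3% → Line 3
Overall: Line West 135/392 = 34.4%, Line 3 191/330 = 57.9% → Line 3
Neither sweeps: Line West wins 1 of 2 groups, Line 3 wins 1. Line 3 wins overall but not every group — no Simpson reversal.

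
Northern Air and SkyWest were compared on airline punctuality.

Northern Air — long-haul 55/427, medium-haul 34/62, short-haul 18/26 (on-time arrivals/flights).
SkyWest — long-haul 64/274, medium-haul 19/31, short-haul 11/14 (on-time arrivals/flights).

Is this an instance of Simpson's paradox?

No

Long-haul: Northern Air 55/427 = 12.9%, SkyWest 64/274 = 23.4% → SkyWest
Medium-haul: Northern Air 34/62 = 54.8%, SkyWest 19/31 = 61.3% → SkyWest
Short-haul: Northern Air 18/26 = 69.2%, SkyWest 11/14 = 78.6% → SkyWest
Overall: Northern Air 107/515 = 20.8%, SkyWest 94/319 = 29.5% → SkyWest
SkyWest wins overall and in every route group — no reversal.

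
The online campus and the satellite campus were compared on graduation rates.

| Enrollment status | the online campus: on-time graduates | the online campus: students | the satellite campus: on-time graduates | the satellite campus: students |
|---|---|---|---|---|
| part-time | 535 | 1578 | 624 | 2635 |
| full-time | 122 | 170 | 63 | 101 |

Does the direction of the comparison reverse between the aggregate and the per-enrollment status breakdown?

Part-time: the online campus 535/1578 = 33.9%, the satellite campus 624/2635 = 23.7% → the online campus
Full-time: the online campus 122/170 = 71.8%, the satellite campus 63/101 = 62.4% → the online campus
Overall: the online campus 657/1748 = 37.6%, the satellite campus 687/2736 = 25.1% → the online campus
The online campus wins overall and in every enrollment group — no reversal.

No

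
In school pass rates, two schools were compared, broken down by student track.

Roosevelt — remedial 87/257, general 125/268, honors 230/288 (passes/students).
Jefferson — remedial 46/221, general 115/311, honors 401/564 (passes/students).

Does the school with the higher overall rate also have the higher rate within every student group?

Yes

Remedial: Roosevelt 87/257 = 33.9%, Jefferson 46/221 = 20.8% → Roosevelt
General: Roosevelt 125/268 = 46.6%, Jefferson 115/311 = 37.0% → Roosevelt
Honors: Roosevelt 230/288 = 79.9%, Jefferson 401/564 = 71.1% → Roosevelt
Overall: Roosevelt 442/813 = 54.4%, Jefferson 562/1096 = 51.3% → Roosevelt
Roosevelt wins overall and in every student group — no reversal.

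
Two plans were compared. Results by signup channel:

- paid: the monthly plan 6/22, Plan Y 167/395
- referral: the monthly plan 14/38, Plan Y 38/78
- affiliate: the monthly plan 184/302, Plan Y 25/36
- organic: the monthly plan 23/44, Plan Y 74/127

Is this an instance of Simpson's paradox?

Paid: the monthly plan 6/22 = 27.3%, Plan Y 167/395 = 42.3% → Plan Y
Referral: the monthly plan 14/38 = 36.8%, Plan Y 38/78 = 48.7% → Plan Y
Affiliate: the monthly plan 184/302 = 60.9%, Plan Y 25/36 = 69.4% → Plan Y
Organic: the monthly plan 23/44 = 52.3%, Plan Y 74/127 = 58.3% → Plan Y
Overall: the monthly plan 227/406 = 55.9%, Plan Y 304/636 = 47.8% → the monthly plan
Plan Y wins each signup group but the monthly plan wins overall — the comparison reverses. Plan Y's customers skew toward paid, which has a lower base rate.

Yes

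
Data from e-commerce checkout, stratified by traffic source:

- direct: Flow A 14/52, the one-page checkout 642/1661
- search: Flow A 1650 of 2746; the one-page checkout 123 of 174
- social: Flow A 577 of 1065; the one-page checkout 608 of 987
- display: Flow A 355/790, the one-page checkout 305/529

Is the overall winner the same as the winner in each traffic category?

No

Direct: Flow A 14/52 = 26.9%, the one-page checkout 642/1661 = 38.7% → the one-page checkout
Search: Flow A 1650/2746 = 60.1%, the one-page checkout 123/174 = 70.7% → the one-page checkout
Social: Flow A 577/1065 = 54.2%, the one-page checkout 608/987 = 61.6% → the one-page checkout
Display: Flow A 355/790 = 44.9%, the one-page checkout 305/529 = 57.7% → the one-page checkout
Overall: Flow A 2596/4653 = 55.8%, the one-page checkout 1678/3351 = 50.1% → Flow A
The one-page checkout wins each traffic group but Flow A wins overall — the comparison reverses. The one-page checkout's sessions skew toward direct, which has a lower base rate.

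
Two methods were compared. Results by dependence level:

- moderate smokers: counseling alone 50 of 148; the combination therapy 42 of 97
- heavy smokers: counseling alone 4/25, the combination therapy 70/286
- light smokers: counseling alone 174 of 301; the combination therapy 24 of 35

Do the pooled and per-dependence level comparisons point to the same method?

Moderate smokers: counseling alone 50/148 = 33.8%, the combination therapy 42/97 = 43.3% → the combination therapy
Heavy smokers: counseling alone 4/25 = 16.0%, the combination therapy 70/286 = 24.5% → the combination therapy
Light smokers: counseling alone 174/301 = 57.8%, the combination therapy 24/35 = 68.6% → the combination therapy
Overall: counseling alone 228/474 = 48.1%, the combination therapy 136/418 = 32.5% → counseling alone
The combination therapy wins each dependence group but counseling alone wins overall — the comparison reverses. The combination therapy's participants skew toward heavy smokers, which has a lower base rate.

No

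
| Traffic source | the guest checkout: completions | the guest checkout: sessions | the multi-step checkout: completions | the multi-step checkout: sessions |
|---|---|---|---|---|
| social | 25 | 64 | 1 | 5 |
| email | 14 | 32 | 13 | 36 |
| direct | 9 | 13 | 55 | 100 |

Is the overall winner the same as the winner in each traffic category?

Social: the guest checkout 25/64 = 39.1%, the multi-step checkout 1/5 = 20.0% → the guest checkout
Email: the guest checkout 14/32 = 43.8%, the multi-step checkout 13/36 = 36.1% → the guest checkout
Direct: the guest checkout 9/13 = 69.2%, the multi-step checkout 55/100 = 55.0% → the guest checkout
Overall: the guest checkout 48/109 = 44.0%, the multi-step checkout 69/141 = 48.9% → the multi-step checkout
The guest checkout wins each traffic group but the multi-step checkout wins overall — the comparison reverses. The guest checkout's sessions skew toward social, which has a lower base rate.

No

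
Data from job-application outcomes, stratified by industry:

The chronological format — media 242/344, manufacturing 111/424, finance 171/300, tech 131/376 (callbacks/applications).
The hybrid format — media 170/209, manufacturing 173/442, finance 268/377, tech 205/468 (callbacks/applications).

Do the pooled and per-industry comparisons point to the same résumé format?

Yes

Media: the chronological format 242/344 = 70.3%, the hybrid format 170/209 = 81.3% → the hybrid format
Manufacturing: the chronological format 111/424 = 26.2%, the hybrid format 173/442 = 39.1% → the hybrid format
Finance: the chronological format 171/300 = 57.0%, the hybrid format 268/377 = 71.1% → the hybrid format
Tech: the chronological format 131/376 = 34.8%, the hybrid format 205/468 = 43.8% → the hybrid format
Overall: the chronological format 655/1444 = 45.4%, the hybrid format 816/1496 = 54.5% → the hybrid format
The hybrid format wins overall and in every industry group — no reversal.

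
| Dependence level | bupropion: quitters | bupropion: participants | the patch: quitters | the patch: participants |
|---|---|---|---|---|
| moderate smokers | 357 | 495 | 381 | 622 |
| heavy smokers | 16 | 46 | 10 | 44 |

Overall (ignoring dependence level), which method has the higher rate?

Moderate smokers: bupropion 357/495 = 72.1%, the patch 381/622 = 61.3% → bupropion
Heavy smokers: bupropion 16/46 = 34.8%, the patch 10/44 = 22.7% → bupropion
Overall: bupropion 373/541 = 68.9%, the patch 391/666 = 58.7% → bupropion

bupropion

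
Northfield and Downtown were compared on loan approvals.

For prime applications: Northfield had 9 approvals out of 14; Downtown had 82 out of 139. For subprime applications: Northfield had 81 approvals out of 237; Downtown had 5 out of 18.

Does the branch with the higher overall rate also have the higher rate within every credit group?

No

Prime: Northfield 9/14 = 64.3%, Downtown 82/139 = 59.0% → Northfield
Subprime: Northfield 81/237 = 34.2%, Downtown 5/18 = 27.8% → Northfield
Overall: Northfield 90/251 = 35.9%, Downtown 87/157 = 55.4% → Downtown
Northfield wins each credit group but Downtown wins overall — the comparison reverses. Northfield's applications skew toward subprime, which has a lower base rate.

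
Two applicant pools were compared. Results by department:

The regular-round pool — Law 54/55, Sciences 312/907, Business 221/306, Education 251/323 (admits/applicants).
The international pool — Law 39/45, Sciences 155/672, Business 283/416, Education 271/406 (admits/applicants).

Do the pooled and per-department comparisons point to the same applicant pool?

Yes

Law: the regular-round pool 54/55 = 98.2%, the international pool 39/45 = 86.7% → the regular-round pool
Sciences: the regular-round pool 312/907 = 34.4%, the international pool 155/672 = 23.1% → the regular-round pool
Business: the regular-round pool 221/306 = 72.2%, the international pool 283/416 = 68.0% → the regular-round pool
Education: the regular-round pool 251/323 = 77.7%, the international pool 271/406 = 66.7% → the regular-round pool
Overall: the regular-round pool 838/1591 = 52.7%, the international pool 748/1539 = 48.6% → the regular-round pool
The regular-round pool wins overall and in every department group — no reversal.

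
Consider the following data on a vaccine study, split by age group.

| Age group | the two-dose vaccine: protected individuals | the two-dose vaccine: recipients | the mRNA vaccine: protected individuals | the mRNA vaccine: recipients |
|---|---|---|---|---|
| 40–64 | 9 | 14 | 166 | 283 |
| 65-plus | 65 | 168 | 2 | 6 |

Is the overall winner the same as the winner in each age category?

40–64: the two-dose vaccine 9/14 = 64.3%, the mRNA vaccine 166/283 = 58.7% → the two-dose vaccine
65-plus: the two-dose vaccine 65/168 = 38.7%, the mRNA vaccine 2/6 = 33.3% → the two-dose vaccine
Overall: the two-dose vaccine 74/182 = 40.7%, the mRNA vaccine 168/289 = 58.1% → the mRNA vaccine
The two-dose vaccine wins each age group but the mRNA vaccine wins overall — the comparison reverses. The two-dose vaccine's recipients skew toward 65-plus, which has a lower base rate.

No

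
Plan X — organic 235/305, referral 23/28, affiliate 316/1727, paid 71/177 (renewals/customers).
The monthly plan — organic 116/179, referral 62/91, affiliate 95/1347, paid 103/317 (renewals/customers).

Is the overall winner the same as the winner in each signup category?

Organic: Plan X 235/305 = 77.0%, the monthly plan 116/179 = 64.8% → Plan X
Referral: Plan X 23/28 = 82.1%, the monthly plan 62/91 = 68.1% → Plan X
Affiliate: Plan X 316/1727 = 18.3%, the monthly plan 95/1347 = 7.1% → Plan X
Paid: Plan X 71/177 = 40.1%, the monthly plan 103/317 = 32.5% → Plan X
Overall: Plan X 645/2237 = 28.8%, the monthly plan 376/1934 = 19.4% → Plan X
Plan X wins overall and in every signup group — no reversal.

Yes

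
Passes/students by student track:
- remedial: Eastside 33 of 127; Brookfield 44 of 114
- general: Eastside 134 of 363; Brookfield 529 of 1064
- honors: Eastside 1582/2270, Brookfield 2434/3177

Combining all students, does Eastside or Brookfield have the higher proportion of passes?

Remedial: Eastside 33/127 = 26.0%, Brookfield 44/114 = 38.6% → Brookfield
General: Eastside 134/363 = 36.9%, Brookfield 529/1064 = 49.7% → Brookfield
Honors: Eastside 1582/2270 = 69.7%, Brookfield 2434/3177 = 76.6% → Brookfield
Overall: Eastside 1749/2760 = 63.4%, Brookfield 3007/4355 = 69.0% → Brookfield

Brookfield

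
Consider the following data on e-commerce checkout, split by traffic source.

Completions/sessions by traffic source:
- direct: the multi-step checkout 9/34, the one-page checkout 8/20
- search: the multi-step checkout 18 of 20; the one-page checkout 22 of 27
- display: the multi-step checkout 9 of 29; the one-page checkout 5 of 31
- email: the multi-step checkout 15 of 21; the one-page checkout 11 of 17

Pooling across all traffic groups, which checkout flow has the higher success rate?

the multi-step checkout

Direct: the multi-step checkout 9/34 = 26.5%, the one-page checkout 8/20 = 40.0% → the one-page checkout
Search: the multi-step checkout 18/20 = 90.0%, the one-page checkout 22/27 = 81.5% → the multi-step checkout
Display: the multi-step checkout 9/29 = 31.0%, the one-page checkout 5/31 = 16.1% → the multi-step checkout
Email: the multi-step checkout 15/21 = 71.4%, the one-page checkout 11/17 = 64.7% → the multi-step checkout
Overall: the multi-step checkout 51/104 = 49.0%, the one-page checkout 46/95 = 48.4% → the multi-step checkout
(Neither sweeps every traffic group, but the multi-step checkout has the higher pooled rate.)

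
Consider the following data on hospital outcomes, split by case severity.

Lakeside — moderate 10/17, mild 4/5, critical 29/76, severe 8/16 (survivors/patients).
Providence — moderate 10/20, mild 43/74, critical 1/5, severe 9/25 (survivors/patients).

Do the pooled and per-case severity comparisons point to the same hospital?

No

Moderate: Lakeside 10/17 = 58.8%, Providence 10/20 = 50.0% → Lakeside
Mild: Lakeside 4/5 = 80.0%, Providence 43/74 = 58.1% → Lakeside
Critical: Lakeside 29/76 = 38.2%, Providence 1/5 = 20.0% → Lakeside
Severe: Lakeside 8/16 = 50.0%, Providence 9/25 = 36.0% → Lakeside
Overall: Lakeside 51/114 = 44.7%, Providence 63/124 = 50.8% → Providence
Lakeside wins each case group but Providence wins overall — the comparison reverses. Lakeside's patients skew toward critical, which has a lower base rate.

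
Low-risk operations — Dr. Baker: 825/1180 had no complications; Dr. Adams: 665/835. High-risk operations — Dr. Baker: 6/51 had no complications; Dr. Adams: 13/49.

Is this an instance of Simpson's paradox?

No

Low-risk: Dr. Baker 825/1180 = 69.9%, Dr. Adams 665/835 = 79.6% → Dr. Adams
High-risk: Dr. Baker 6/51 = 11.8%, Dr. Adams 13/49 = 26.5% → Dr. Adams
Overall: Dr. Baker 831/1231 = 67.5%, Dr. Adams 678/884 = 76.7% → Dr. Adams
Dr. Adams wins overall and in every patient risk group — no reversal.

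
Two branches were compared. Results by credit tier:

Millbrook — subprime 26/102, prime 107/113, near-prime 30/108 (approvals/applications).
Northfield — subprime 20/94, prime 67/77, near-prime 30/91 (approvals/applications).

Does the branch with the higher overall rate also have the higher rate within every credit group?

No

Subprime: Millbrook 26/102 = 25.5%, Northfield 20/94 = 21.3% → Millbrook
Prime: Millbrook 107/113 = 94.7%, Northfield 67/77 = 87.0% → Millbrook
Near-prime: Millbrook 30/108 = 27.8%, Northfield 30/91 = 33.0% → Northfield
Overall: Millbrook 163/323 = 50.5%, Northfield 117/262 = 44.7% → Millbrook
Neither sweeps: Millbrook wins 2 of 3 groups, Northfield wins 1. Millbrook wins overall but not every group — no Simpson reversal.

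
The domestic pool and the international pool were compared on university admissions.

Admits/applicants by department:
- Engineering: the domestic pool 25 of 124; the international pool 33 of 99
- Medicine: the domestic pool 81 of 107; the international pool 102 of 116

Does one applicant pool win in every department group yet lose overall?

No

Engineering: the domestic pool 25/124 = 20.2%, the international pool 33/99 = 33.3% → the international pool
Medicine: the domestic pool 81/107 = 75.7%, the international pool 102/116 = 87.9% → the international pool
Overall: the domestic pool 106/231 = 45.9%, the international pool 135/215 = 62.8% → the international pool
The international pool wins overall and in every department group — no reversal.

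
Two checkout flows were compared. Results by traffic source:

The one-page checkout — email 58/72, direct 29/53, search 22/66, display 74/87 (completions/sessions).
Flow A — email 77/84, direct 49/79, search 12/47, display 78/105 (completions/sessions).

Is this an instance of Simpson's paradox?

No

Email: the one-page checkout 58/72 = 80.6%, Flow A 77/84 = 91.7% → Flow A
Direct: the one-page checkout 29/53 = 54.7%, Flow A 49/79 = 62.0% → Flow A
Search: the one-page checkout 22/66 = 33.3%, Flow A 12/47 = 25.5% → the one-page checkout
Display: the one-page checkout 74/87 = 85.1%, Flow A 78/105 = 74.3% → the one-page checkout
Overall: the one-page checkout 183/278 = 65.8%, Flow A 216/315 = 68.6% → Flow A
Neither sweeps: the one-page checkout wins 2 of 4 groups, Flow A wins 2. Flow A wins overall but not every group — no Simpson reversal.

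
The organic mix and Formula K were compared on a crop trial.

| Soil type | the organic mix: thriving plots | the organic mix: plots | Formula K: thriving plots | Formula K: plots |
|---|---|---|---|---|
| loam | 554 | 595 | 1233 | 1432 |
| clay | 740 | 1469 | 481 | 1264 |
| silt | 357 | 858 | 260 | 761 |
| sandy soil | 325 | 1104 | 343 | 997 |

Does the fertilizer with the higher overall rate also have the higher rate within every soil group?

Loam: the organic mix 554/595 = 93.1%, Formula K 1233/1432 = 86.1% → the organic mix
Clay: the organic mix 740/1469 = 50.4%, Formula K 481/1264 = 38.1% → the organic mix
Silt: the organic mix 357/858 = 41.6%, Formula K 260/761 = 34.2% → the organic mix
Sandy soil: the organic mix 325/1104 = 29.4%, Formula K 343/997 = 34.4% → Formula K
Overall: the organic mix 1976/4026 = 49.1%, Formula K 2317/4454 = 52.0% → Formula K
Neither sweeps: the organic mix wins 3 of 4 groups, Formula K wins 1. Formula K wins overall but not every group — no Simpson reversal.

No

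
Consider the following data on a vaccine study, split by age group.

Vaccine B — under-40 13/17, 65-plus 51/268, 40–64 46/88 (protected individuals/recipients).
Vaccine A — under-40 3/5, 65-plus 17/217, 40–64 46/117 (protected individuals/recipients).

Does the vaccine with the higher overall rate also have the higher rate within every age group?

Under-40: Vaccine B 13/17 = 76.5%, Vaccine A 3/5 = 60.0% → Vaccine B
65-plus: Vaccine B 51/268 = 19.0%, Vaccine A 17/217 = 7.8% → Vaccine B
40–64: Vaccine B 46/88 = 52.3%, Vaccine A 46/117 = 39.3% → Vaccine B
Overall: Vaccine B 110/373 = 29.5%, Vaccine A 66/339 = 19.5% → Vaccine B
Vaccine B wins overall and in every age group — no reversal.

Yes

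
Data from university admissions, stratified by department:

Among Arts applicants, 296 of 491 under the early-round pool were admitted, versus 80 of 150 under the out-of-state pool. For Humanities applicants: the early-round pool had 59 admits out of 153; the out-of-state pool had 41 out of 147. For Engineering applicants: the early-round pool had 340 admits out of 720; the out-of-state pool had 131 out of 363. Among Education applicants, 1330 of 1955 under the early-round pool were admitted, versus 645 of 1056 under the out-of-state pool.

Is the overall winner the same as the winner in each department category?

Arts: the early-round pool 296/491 = 60.3%, the out-of-state pool 80/150 = 53.3% → the early-round pool
Humanities: the early-round pool 59/153 = 38.6%, the out-of-state pool 41/147 = 27.9% → the early-round pool
Engineering: the early-round pool 340/720 = 47.2%, the out-of-state pool 131/363 = 36.1% → the early-round pool
Education: the early-round pool 1330/1955 = 68.0%, the out-of-state pool 645/1056 = 61.1% → the early-round pool
Overall: the early-round pool 2025/3319 = 61.0%, the out-of-state pool 897/1716 = 52.3% → the early-round pool
The early-round pool wins overall and in every department group — no reversal.

Yes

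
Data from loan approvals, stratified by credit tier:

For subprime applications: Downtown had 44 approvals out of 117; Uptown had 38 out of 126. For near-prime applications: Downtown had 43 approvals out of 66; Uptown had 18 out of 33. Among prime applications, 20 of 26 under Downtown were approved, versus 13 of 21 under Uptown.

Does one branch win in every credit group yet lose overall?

No

Subprime: Downtown 44/117 = 37.6%, Uptown 38/126 = 30.2% → Downtown
Near-prime: Downtown 43/66 = 65.2%, Uptown 18/33 = 54.5% → Downtown
Prime: Downtown 20/26 = 76.9%, Uptown 13/21 = 61.9% → Downtown
Overall: Downtown 107/209 = 51.2%, Uptown 69/180 = 38.3% → Downtown
Downtown wins overall and in every credit group — no reversal.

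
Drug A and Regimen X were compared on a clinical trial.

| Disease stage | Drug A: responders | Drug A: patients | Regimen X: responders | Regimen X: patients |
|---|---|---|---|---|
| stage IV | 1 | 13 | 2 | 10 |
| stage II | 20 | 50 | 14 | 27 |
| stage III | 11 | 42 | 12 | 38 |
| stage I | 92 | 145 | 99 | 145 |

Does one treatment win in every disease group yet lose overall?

Stage IV: Drug A 1/13 = 7.7%, Regimen X 2/10 = 20.0% → Regimen X
Stage II: Drug A 20/50 = 40.0%, Regimen X 14/27 = 51.9% → Regimen X
Stage III: Drug A 11/42 = 26.2%, Regimen X 12/38 = 31.6% → Regimen X
Stage I: Drug A 92/145 = 63.4%, Regimen X 99/145 = 68.3% → Regimen X
Overall: Drug A 124/250 = 49.6%, Regimen X 127/220 = 57.7% → Regimen X
Regimen X wins overall and in every disease group — no reversal.

No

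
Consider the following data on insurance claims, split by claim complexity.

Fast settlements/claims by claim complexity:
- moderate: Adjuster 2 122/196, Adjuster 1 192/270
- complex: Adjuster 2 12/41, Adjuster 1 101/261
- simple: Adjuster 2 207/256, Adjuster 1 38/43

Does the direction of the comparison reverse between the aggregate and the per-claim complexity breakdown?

Moderate: Adjuster 2 122/196 = 62.2%, Adjuster 1 192/270 = 71.1% → Adjuster 1
Complex: Adjuster 2 12/41 = 29.3%, Adjuster 1 101/261 = 38.7% → Adjuster 1
Simple: Adjuster 2 207/256 = 80.9%, Adjuster 1 38/43 = 88.4% → Adjuster 1
Overall: Adjuster 2 341/493 = 69.2%, Adjuster 1 331/574 = 57.7% → Adjuster 2
Adjuster 1 wins each claim group but Adjuster 2 wins overall — the comparison reverses. Adjuster 1's claims skew toward complex, which has a lower base rate.

Yes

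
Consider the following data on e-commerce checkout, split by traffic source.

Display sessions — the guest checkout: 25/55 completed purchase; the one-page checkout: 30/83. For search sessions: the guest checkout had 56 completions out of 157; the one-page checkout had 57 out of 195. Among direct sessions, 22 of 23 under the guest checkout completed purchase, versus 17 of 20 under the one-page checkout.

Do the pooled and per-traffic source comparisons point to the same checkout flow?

Display: the guest checkout 25/55 = 45.5%, the one-page checkout 30/83 = 36.1% → the guest checkout
Search: the guest checkout 56/157 = 35.7%, the one-page checkout 57/195 = 29.2% → the guest checkout
Direct: the guest checkout 22/23 = 95.7%, the one-page checkout 17/20 = 85.0% → the guest checkout
Overall: the guest checkout 103/235 = 43.8%, the one-page checkout 104/298 = 34.9% → the guest checkout
The guest checkout wins overall and in every traffic group — no reversal.

Yes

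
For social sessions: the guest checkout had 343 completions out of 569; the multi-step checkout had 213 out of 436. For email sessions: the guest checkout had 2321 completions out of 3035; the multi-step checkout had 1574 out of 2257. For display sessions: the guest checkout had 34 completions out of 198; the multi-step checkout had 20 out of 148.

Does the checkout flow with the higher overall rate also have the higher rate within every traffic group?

Social: the guest checkout 343/569 = 60.3%, the multi-step checkout 213/436 = 48.9% → the guest checkout
Email: the guest checkout 2321/3035 = 76.5%, the multi-step checkout 1574/2257 = 69.7% → the guest checkout
Display: the guest checkout 34/198 = 17.2%, the multi-step checkout 20/148 = 13.5% → the guest checkout
Overall: the guest checkout 2698/3802 = 71.0%, the multi-step checkout 1807/2841 = 63.6% → the guest checkout
The guest checkout wins overall and in every traffic group — no reversal.

Yes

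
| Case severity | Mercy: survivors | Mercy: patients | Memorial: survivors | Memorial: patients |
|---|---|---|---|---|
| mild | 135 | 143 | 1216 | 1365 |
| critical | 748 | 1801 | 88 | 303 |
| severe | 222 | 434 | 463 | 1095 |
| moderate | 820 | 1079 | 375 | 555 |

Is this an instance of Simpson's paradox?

Mild: Mercy 135/143 = 94.4%, Memorial 1216/1365 = 89.1% → Mercy
Critical: Mercy 748/1801 = 41.5%, Memorial 88/303 = 29.0% → Mercy
Severe: Mercy 222/434 = 51.2%, Memorial 463/1095 = 42.3% → Mercy
Moderate: Mercy 820/1079 = 76.0%, Memorial 375/555 = 67.6% → Mercy
Overall: Mercy 1925/3457 = 55.7%, Memorial 2142/3318 = 64.6% → Memorial
Mercy wins each case group but Memorial wins overall — the comparison reverses. Mercy's patients skew toward critical, which has a lower base rate.

Yes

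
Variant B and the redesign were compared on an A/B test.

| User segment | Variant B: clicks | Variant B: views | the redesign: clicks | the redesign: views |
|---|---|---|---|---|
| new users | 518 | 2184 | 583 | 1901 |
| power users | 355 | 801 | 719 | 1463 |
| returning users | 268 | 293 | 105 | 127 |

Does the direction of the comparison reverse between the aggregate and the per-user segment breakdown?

New users: Variant B 518/2184 = 23.7%, the redesign 583/1901 = 30.7% → the redesign
Power users: Variant B 355/801 = 44.3%, the redesign 719/1463 = 49.1% → the redesign
Returning users: Variant B 268/293 = 91.5%, the redesign 105/127 = 82.7% → Variant B
Overall: Variant B 1141/3278 = 34.8%, the redesign 1407/3491 = 40.3% → the redesign
Neither sweeps: Variant B wins 1 of 3 groups, the redesign wins 2. The redesign wins overall but not every group — no Simpson reversal.

No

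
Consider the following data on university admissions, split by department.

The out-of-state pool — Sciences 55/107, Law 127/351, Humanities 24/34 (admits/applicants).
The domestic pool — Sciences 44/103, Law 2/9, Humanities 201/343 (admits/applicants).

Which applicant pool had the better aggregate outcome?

the domestic pool

Sciences: the out-of-state pool 55/107 = 51.4%, the domestic pool 44/103 = 42.7% → the out-of-state pool
Law: the out-of-state pool 127/351 = 36.2%, the domestic pool 2/9 = 22.2% → the out-of-state pool
Humanities: the out-of-state pool 24/34 = 70.6%, the domestic pool 201/343 = 58.6% → the out-of-state pool
Overall: the out-of-state pool 206/492 = 41.9%, the domestic pool 247/455 = 54.3% → the domestic pool
(The out-of-state pool wins every department group but the domestic pool wins overall — the out-of-state pool's applicants skew toward the low-rate Law group.)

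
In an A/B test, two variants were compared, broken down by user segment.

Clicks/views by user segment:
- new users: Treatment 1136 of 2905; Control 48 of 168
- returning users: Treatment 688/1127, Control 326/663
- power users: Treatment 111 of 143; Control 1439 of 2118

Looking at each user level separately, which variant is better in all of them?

Treatment

New users: Treatment 1136/2905 = 39.1%, Control 48/168 = 28.6% → Treatment
Returning users: Treatment 688/1127 = 61.0%, Control 326/663 = 49.2% → Treatment
Power users: Treatment 111/143 = 77.6%, Control 1439/2118 = 67.9% → Treatment
Treatment has the higher rate in all 3 groups.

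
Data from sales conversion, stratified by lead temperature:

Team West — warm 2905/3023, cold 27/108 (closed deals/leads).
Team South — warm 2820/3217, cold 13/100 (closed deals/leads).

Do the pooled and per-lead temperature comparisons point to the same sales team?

Yes

Warm: Team West 2905/3023 = 96.1%, Team South 2820/3217 = 87.7% → Team West
Cold: Team West 27/108 = 25.0%, Team South 13/100 = 13.0% → Team West
Overall: Team West 2932/3131 = 93.6%, Team South 2833/3317 = 85.4% → Team West
Team West wins overall and in every lead group — no reversal.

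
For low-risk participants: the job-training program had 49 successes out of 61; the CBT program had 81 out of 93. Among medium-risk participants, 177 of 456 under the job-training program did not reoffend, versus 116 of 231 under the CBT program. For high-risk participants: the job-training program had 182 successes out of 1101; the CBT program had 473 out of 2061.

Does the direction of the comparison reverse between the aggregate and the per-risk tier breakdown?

No

Low-risk: the job-training program 49/61 = 80.3%, the CBT program 81/93 = 87.1% → the CBT program
Medium-risk: the job-training program 177/456 = 38.8%, the CBT program 116/231 = 50.2% → the CBT program
High-risk: the job-training program 182/1101 = 16.5%, the CBT program 473/2061 = 23.0% → the CBT program
Overall: the job-training program 408/1618 = 25.2%, the CBT program 670/2385 = 28.1% → the CBT program
The CBT program wins overall and in every risk group — no reversal.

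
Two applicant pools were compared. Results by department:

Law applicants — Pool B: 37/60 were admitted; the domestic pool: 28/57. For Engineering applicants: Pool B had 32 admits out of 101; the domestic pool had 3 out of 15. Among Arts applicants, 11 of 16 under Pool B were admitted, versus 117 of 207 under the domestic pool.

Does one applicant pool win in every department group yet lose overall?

Yes

Law: Pool B 37/60 = 61.7%, the domestic pool 28/57 = 49.1% → Pool B
Engineering: Pool B 32/101 = 31.7%, the domestic pool 3/15 = 20.0% → Pool B
Arts: Pool B 11/16 = 68.8%, the domestic pool 117/207 = 56.5% → Pool B
Overall: Pool B 80/177 = 45.2%, the domestic pool 148/279 = 53.0% → the domestic pool
Pool B wins each department group but the domestic pool wins overall — the comparison reverses. Pool B's applicants skew toward Engineering, which has a lower base rate.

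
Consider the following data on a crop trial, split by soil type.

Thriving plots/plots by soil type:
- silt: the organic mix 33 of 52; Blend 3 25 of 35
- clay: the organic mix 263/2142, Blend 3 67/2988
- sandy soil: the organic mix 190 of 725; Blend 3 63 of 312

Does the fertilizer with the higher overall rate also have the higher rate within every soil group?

Silt: the organic mix 33/52 = 63.5%, Blend 3 25/35 = 71.4% → Blend 3
Clay: the organic mix 263/2142 = 12.3%, Blend 3 67/2988 = 2.2% → the organic mix
Sandy soil: the organic mix 190/725 = 26.2%, Blend 3 63/312 = 20.2% → the organic mix
Overall: the organic mix 486/2919 = 16.6%, Blend 3 155/3335 = 4.6% → the organic mix
Neither sweeps: the organic mix wins 2 of 3 groups, Blend 3 wins 1. The organic mix wins overall but not every group — no Simpson reversal.

No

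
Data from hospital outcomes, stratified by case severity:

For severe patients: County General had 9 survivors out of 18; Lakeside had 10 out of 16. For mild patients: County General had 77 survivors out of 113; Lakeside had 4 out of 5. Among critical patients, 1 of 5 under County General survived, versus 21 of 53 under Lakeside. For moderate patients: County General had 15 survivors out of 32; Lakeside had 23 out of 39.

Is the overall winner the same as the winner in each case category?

No

Severe: County General 9/18 = 50.0%, Lakeside 10/16 = 62.5% → Lakeside
Mild: County General 77/113 = 68.1%, Lakeside 4/5 = 80.0% → Lakeside
Critical: County General 1/5 = 20.0%, Lakeside 21/53 = 39.6% → Lakeside
Moderate: County General 15/32 = 46.9%, Lakeside 23/39 = 59.0% → Lakeside
Overall: County General 102/168 = 60.7%, Lakeside 58/113 = 51.3% → County General
Lakeside wins each case group but County General wins overall — the comparison reverses. Lakeside's patients skew toward critical, which has a lower base rate.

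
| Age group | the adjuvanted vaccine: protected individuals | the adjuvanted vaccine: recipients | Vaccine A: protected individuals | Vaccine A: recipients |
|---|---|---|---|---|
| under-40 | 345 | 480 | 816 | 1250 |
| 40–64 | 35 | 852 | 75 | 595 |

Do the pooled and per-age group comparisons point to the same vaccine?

Under-40: the adjuvanted vaccine 345/480 = 71.9%, Vaccine A 816/1250 = 65.3% → the adjuvanted vaccine
40–64: the adjuvanted vaccine 35/852 = 4.1%, Vaccine A 75/595 = 12.6% → Vaccine A
Overall: the adjuvanted vaccine 380/1332 = 28.5%, Vaccine A 891/1845 = 48.3% → Vaccine A
Neither sweeps: the adjuvanted vaccine wins 1 of 2 groups, Vaccine A wins 1. Vaccine A wins overall but not every group — no Simpson reversal.

No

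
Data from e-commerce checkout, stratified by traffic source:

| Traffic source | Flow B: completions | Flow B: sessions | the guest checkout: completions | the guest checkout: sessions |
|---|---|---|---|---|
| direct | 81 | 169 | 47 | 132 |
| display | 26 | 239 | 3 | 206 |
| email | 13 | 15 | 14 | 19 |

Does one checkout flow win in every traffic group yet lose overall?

No

Direct: Flow B 81/169 = 47.9%, the guest checkout 47/132 = 35.6% → Flow B
Display: Flow B 26/239 = 10.9%, the guest checkout 3/206 = 1.5% → Flow B
Email: Flow B 13/15 = 86.7%, the guest checkout 14/19 = 73.7% → Flow B
Overall: Flow B 120/423 = 28.4%, the guest checkout 64/357 = 17.9% → Flow B
Flow B wins overall and in every traffic group — no reversal.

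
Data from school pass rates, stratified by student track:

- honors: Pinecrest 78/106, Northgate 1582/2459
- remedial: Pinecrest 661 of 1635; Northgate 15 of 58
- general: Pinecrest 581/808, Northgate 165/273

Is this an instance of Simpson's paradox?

Yes

Honors: Pinecrest 78/106 = 73.6%, Northgate 1582/2459 = 64.3% → Pinecrest
Remedial: Pinecrest 661/1635 = 40.4%, Northgate 15/58 = 25.9% → Pinecrest
General: Pinecrest 581/808 = 71.9%, Northgate 165/273 = 60.4% → Pinecrest
Overall: Pinecrest 1320/2549 = 51.8%, Northgate 1762/2790 = 63.2% → Northgate
Pinecrest wins each student group but Northgate wins overall — the comparison reverses. Pinecrest's students skew toward remedial, which has a lower base rate.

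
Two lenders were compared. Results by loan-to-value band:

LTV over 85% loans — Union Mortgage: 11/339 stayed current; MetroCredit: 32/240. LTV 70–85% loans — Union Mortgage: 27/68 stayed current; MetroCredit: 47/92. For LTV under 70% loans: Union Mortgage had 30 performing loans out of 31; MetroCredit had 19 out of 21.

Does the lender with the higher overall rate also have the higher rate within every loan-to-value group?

No

LTV over 85%: Union Mortgage 11/339 = 3.2%, MetroCredit 32/240 = 13.3% → MetroCredit
LTV 70–85%: Union Mortgage 27/68 = 39.7%, MetroCredit 47/92 = 51.1% → MetroCredit
LTV under 70%: Union Mortgage 30/31 = 96.8%, MetroCredit 19/21 = 90.5% → Union Mortgage
Overall: Union Mortgage 68/438 = 15.5%, MetroCredit 98/353 = 27.8% → MetroCredit
Neither sweeps: Union Mortgage wins 1 of 3 groups, MetroCredit wins 2. MetroCredit wins overall but not every group — no Simpson reversal.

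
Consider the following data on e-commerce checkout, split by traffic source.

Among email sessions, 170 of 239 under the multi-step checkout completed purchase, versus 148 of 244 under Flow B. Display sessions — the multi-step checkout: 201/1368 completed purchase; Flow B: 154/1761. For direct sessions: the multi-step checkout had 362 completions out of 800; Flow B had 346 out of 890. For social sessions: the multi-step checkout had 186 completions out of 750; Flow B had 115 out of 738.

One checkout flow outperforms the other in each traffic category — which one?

the multi-step checkout

Email: the multi-step checkout 170/239 = 71.1%, Flow B 148/244 = 60.7% → the multi-step checkout
Display: the multi-step checkout 201/1368 = 14.7%, Flow B 154/1761 = 8.7% → the multi-step checkout
Direct: the multi-step checkout 362/800 = 45.2%, Flow B 346/890 = 38.9% → the multi-step checkout
Social: the multi-step checkout 186/750 = 24.8%, Flow B 115/738 = 15.6% → the multi-step checkout
The multi-step checkout has the higher rate in all 4 groups.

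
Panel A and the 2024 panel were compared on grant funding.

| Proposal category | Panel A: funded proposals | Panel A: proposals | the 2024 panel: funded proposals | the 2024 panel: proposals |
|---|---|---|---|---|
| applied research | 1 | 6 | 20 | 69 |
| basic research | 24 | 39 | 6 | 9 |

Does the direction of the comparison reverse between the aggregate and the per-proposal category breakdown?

Applied research: Panel A 1/6 = 16.7%, the 2024 panel 20/69 = 29.0% → the 2024 panel
Basic research: Panel A 24/39 = 61.5%, the 2024 panel 6/9 = 66.7% → the 2024 panel
Overall: Panel A 25/45 = 55.6%, the 2024 panel 26/78 = 33.3% → Panel A
The 2024 panel wins each proposal group but Panel A wins overall — the comparison reverses. The 2024 panel's proposals skew toward applied research, which has a lower base rate.

Yes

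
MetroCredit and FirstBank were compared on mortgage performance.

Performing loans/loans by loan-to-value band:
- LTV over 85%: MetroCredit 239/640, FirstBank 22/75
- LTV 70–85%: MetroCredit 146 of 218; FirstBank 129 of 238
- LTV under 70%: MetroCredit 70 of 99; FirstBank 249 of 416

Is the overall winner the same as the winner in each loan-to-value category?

No

LTV over 85%: MetroCredit 239/640 = 37.3%, FirstBank 22/75 = 29.3% → MetroCredit
LTV 70–85%: MetroCredit 146/218 = 67.0%, FirstBank 129/238 = 54.2% → MetroCredit
LTV under 70%: MetroCredit 70/99 = 70.7%, FirstBank 249/416 = 59.9% → MetroCredit
Overall: MetroCredit 455/957 = 47.5%, FirstBank 400/729 = 54.9% → FirstBank
MetroCredit wins each loan-to-value group but FirstBank wins overall — the comparison reverses. MetroCredit's loans skew toward LTV over 85%, which has a lower base rate.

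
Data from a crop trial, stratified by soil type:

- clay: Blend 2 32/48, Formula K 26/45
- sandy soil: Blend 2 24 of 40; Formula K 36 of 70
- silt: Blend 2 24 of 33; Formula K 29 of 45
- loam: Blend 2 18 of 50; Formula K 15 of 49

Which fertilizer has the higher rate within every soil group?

Clay: Blend 2 32/48 = 66.7%, Formula K 26/45 = 57.8% → Blend 2
Sandy soil: Blend 2 24/40 = 60.0%, Formula K 36/70 = 51.4% → Blend 2
Silt: Blend 2 24/33 = 72.7%, Formula K 29/45 = 64.4% → Blend 2
Loam: Blend 2 18/50 = 36.0%, Formula K 15/49 = 30.6% → Blend 2
Blend 2 has the higher rate in all 4 groups.

Blend 2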